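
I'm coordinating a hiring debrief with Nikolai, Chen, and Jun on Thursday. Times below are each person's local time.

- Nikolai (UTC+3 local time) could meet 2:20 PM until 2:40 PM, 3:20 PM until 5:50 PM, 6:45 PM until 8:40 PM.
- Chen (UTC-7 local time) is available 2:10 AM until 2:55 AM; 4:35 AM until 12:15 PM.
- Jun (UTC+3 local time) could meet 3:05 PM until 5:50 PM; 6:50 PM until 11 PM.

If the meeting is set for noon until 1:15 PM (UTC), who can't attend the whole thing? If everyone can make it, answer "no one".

Nikolai in UTC: 11:20-11:40, 12:20-14:50, 15:45-17:40 (subtract 3h to convert from UTC+3).
Chen in UTC: 09:10-09:55, 11:35-19:15 (add 7h to convert from UTC-7).
Jun in UTC: 12:05-14:50, 15:50-20:00 (subtract 3h to convert from UTC+3).
Nikolai: not fully free for 12:00-13:15. Chen: free for 12:00-13:15. Jun: not fully free for 12:00-13:15.

Jun, Nikolai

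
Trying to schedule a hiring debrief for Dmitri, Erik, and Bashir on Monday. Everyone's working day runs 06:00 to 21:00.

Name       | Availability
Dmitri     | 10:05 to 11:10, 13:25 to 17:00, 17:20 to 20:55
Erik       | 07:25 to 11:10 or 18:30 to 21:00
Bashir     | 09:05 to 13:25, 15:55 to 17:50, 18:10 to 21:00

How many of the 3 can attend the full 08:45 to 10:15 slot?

1

Erik can make the full 08:45-10:15 slot — that's 1.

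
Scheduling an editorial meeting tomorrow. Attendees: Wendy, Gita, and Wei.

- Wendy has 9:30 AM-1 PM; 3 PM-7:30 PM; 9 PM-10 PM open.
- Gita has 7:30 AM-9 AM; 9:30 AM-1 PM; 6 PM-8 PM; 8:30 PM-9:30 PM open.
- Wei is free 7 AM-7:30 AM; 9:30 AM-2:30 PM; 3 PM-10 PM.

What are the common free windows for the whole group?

09:30-13:00, 18:00-19:30, 21:00-21:30

Wendy ∩ Gita: 09:30-13:00, 18:00-19:30, 21:00-21:30.
Wendy ∩ Gita ∩ Wei: 09:30-13:00, 18:00-19:30, 21:00-21:30.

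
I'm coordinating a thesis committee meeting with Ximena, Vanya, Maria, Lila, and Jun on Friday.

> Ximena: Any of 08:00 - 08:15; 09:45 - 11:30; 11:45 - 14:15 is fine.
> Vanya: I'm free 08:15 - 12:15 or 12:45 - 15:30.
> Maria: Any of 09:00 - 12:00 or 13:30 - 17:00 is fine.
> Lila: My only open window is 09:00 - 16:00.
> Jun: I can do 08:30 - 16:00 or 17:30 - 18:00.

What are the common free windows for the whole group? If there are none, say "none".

09:45-11:30, 11:45-12:00, 13:30-14:15

Ximena ∩ Vanya: 09:45-11:30, 11:45-12:15, 12:45-14:15.
Ximena ∩ Vanya ∩ Maria: 09:45-11:30, 11:45-12:00, 13:30-14:15.
Ximena ∩ Vanya ∩ Maria ∩ Lila: 09:45-11:30, 11:45-12:00, 13:30-14:15.
Ximena ∩ Vanya ∩ Maria ∩ Lila ∩ Jun: 09:45-11:30, 11:45-12:00, 13:30-14:15.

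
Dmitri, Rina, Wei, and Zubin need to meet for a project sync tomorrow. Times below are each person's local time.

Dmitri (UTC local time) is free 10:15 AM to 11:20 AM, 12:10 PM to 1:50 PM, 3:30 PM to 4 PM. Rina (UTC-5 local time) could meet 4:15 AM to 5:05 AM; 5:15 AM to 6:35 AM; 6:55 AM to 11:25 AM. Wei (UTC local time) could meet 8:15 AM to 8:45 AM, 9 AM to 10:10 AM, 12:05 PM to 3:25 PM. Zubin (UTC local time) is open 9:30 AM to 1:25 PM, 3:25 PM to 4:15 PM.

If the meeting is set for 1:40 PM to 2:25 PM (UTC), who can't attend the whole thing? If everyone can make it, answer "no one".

Dmitri, Zubin

Dmitri in UTC: 10:15-11:20, 12:10-13:50, 15:30-16:00.
Rina in UTC: 09:15-10:05, 10:15-11:35, 11:55-16:25 (add 5h to convert from UTC-5).
Wei in UTC: 08:15-08:45, 09:00-10:10, 12:05-15:25.
Zubin in UTC: 09:30-13:25, 15:25-16:15.
Dmitri: not fully free for 13:40-14:25. Rina: free for 13:40-14:25. Wei: free for 13:40-14:25. Zubin: not fully free for 13:40-14:25.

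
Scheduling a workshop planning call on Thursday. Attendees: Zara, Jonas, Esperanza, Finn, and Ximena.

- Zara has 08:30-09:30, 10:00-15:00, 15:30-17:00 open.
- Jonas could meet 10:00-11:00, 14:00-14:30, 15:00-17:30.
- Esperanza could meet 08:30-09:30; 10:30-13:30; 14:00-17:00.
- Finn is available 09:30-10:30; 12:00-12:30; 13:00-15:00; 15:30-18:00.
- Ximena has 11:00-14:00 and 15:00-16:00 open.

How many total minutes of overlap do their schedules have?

Zara ∩ Jonas: 10:00-11:00, 14:00-14:30, 15:30-17:00.
Zara ∩ Jonas ∩ Esperanza: 10:30-11:00, 14:00-14:30, 15:30-17:00.
Zara ∩ Jonas ∩ Esperanza ∩ Finn: 14:00-14:30, 15:30-17:00.
Zara ∩ Jonas ∩ Esperanza ∩ Finn ∩ Ximena: 15:30-16:00.
Those are the intersection windows.
That's a single block of 30 minutes.

30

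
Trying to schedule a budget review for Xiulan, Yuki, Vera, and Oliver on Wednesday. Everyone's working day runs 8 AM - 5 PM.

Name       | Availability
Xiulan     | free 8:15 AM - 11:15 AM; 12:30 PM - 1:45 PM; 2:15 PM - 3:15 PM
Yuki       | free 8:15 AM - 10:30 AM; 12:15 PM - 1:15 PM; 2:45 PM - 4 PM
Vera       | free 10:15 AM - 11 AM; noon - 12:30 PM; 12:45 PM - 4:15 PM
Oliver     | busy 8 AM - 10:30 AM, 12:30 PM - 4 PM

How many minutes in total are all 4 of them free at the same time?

0

Xiulan free: 08:15-11:15, 12:30-13:45, 14:15-15:15.
Yuki free: 08:15-10:30, 12:15-13:15, 14:45-16:00.
Vera free: 10:15-11:00, 12:00-12:30, 12:45-16:15.
Oliver free: 10:30-12:30, 16:00-17:00 (invert busy blocks within the working day).
Xiulan ∩ Yuki: 08:15-10:30, 12:30-13:15, 14:45-15:15.
Xiulan ∩ Yuki ∩ Vera: 10:15-10:30, 12:45-13:15, 14:45-15:15.
Xiulan ∩ Yuki ∩ Vera ∩ Oliver: ∅.
There is no time when everyone is free.
There is no common window, so the total is 0 minutes.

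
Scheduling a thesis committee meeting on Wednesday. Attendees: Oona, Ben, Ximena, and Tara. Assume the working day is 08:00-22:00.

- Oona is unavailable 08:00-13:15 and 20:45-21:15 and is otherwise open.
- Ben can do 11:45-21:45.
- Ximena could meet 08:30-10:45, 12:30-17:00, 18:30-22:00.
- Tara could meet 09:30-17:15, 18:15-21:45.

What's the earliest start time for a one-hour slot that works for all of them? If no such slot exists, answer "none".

13:15

Oona free: 13:15-20:45, 21:15-22:00 (invert busy blocks within the working day).
Ben free: 11:45-21:45.
Ximena free: 08:30-10:45, 12:30-17:00, 18:30-22:00.
Tara free: 09:30-17:15, 18:15-21:45.
Oona ∩ Ben: 13:15-20:45, 21:15-21:45.
Oona ∩ Ben ∩ Ximena: 13:15-17:00, 18:30-20:45, 21:15-21:45.
Oona ∩ Ben ∩ Ximena ∩ Tara: 13:15-17:00, 18:30-20:45, 21:15-21:45.
The first common window of at least 60 minutes is 13:15-17:00, so the earliest start is 13:15.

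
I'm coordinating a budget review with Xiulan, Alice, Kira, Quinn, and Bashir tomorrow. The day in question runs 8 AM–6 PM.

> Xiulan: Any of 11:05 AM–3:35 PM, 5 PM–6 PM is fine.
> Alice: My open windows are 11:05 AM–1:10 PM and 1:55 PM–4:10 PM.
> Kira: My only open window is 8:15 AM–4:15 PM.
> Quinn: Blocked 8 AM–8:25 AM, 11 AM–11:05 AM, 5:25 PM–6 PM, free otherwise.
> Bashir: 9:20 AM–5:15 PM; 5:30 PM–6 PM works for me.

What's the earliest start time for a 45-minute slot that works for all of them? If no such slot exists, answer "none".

Xiulan free: 11:05-15:35, 17:00-18:00.
Alice free: 11:05-13:10, 13:55-16:10.
Kira free: 08:15-16:15.
Quinn free: 08:25-11:00, 11:05-17:25 (invert busy blocks within the working day).
Bashir free: 09:20-17:15, 17:30-18:00.
Xiulan ∩ Alice: 11:05-13:10, 13:55-15:35.
Xiulan ∩ Alice ∩ Kira: 11:05-13:10, 13:55-15:35.
Xiulan ∩ Alice ∩ Kira ∩ Quinn: 11:05-13:10, 13:55-15:35.
Xiulan ∩ Alice ∩ Kira ∩ Quinn ∩ Bashir: 11:05-13:10, 13:55-15:35.
The first common window of at least 45 minutes is 11:05-13:10, so the earliest start is 11:05.

11:05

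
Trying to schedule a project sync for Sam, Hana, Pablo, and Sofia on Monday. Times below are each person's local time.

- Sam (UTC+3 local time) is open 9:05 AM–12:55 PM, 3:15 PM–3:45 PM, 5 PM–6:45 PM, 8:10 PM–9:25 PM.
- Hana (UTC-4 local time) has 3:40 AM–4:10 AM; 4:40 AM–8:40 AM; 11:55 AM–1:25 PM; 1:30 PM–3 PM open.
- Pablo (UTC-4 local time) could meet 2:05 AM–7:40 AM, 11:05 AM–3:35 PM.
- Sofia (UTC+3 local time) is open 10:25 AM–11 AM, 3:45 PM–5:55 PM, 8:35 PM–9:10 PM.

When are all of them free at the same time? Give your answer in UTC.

Sam in UTC: 06:05-09:55, 12:15-12:45, 14:00-15:45, 17:10-18:25 (subtract 3h to convert from UTC+3).
Hana in UTC: 07:40-08:10, 08:40-12:40, 15:55-17:25, 17:30-19:00 (add 4h to convert from UTC-4).
Pablo in UTC: 06:05-11:40, 15:05-19:35 (add 4h to convert from UTC-4).
Sofia in UTC: 07:25-08:00, 12:45-14:55, 17:35-18:10 (subtract 3h to convert from UTC+3).
Sam ∩ Hana: 07:40-08:10, 08:40-09:55, 12:15-12:40, 17:10-17:25, 17:30-18:25.
Sam ∩ Hana ∩ Pablo: 07:40-08:10, 08:40-09:55, 17:10-17:25, 17:30-18:25.
Sam ∩ Hana ∩ Pablo ∩ Sofia: 07:40-08:00, 17:35-18:10.
So the common availability across everyone is 07:40-08:00, 17:35-18:10.

07:40-08:00, 17:35-18:10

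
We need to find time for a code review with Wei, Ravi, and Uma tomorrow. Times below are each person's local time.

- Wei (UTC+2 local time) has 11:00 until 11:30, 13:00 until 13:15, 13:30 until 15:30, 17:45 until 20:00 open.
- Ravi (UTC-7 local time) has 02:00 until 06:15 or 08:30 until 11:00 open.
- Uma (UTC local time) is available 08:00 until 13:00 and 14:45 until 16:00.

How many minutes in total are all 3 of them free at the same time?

150

Wei in UTC: 09:00-09:30, 11:00-11:15, 11:30-13:30, 15:45-18:00 (subtract 2h to convert from UTC+2).
Ravi in UTC: 09:00-13:15, 15:30-18:00 (add 7h to convert from UTC-7).
Uma in UTC: 08:00-13:00, 14:45-16:00.
Wei ∩ Ravi: 09:00-09:30, 11:00-11:15, 11:30-13:15, 15:45-18:00.
Wei ∩ Ravi ∩ Uma: 09:00-09:30, 11:00-11:15, 11:30-13:00, 15:45-16:00.
So the common availability across everyone is 09:00-09:30, 11:00-11:15, 11:30-13:00, 15:45-16:00.
Summing the common windows: 30 + 15 + 90 + 15 = 150 minutes.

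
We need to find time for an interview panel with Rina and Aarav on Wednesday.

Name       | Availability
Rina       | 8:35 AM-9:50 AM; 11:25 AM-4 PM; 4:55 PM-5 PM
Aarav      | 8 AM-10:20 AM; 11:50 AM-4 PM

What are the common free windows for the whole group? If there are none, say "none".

Rina ∩ Aarav: 08:35-09:50, 11:50-16:00.

08:35-09:50, 11:50-16:00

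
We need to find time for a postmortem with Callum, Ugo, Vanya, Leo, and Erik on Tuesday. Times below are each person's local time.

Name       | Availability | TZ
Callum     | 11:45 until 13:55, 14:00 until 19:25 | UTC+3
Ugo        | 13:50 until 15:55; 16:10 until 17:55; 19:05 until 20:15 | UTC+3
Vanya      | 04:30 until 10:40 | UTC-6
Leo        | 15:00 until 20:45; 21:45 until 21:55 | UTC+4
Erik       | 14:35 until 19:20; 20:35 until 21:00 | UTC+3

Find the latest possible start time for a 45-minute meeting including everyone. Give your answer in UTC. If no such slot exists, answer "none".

14:10

Callum in UTC: 08:45-10:55, 11:00-16:25 (subtract 3h to convert from UTC+3).
Ugo in UTC: 10:50-12:55, 13:10-14:55, 16:05-17:15 (subtract 3h to convert from UTC+3).
Vanya in UTC: 10:30-16:40 (add 6h to convert from UTC-6).
Leo in UTC: 11:00-16:45, 17:45-17:55 (subtract 4h to convert from UTC+4).
Erik in UTC: 11:35-16:20, 17:35-18:00 (subtract 3h to convert from UTC+3).
Callum ∩ Ugo: 10:50-10:55, 11:00-12:55, 13:10-14:55, 16:05-16:25.
Callum ∩ Ugo ∩ Vanya: 10:50-10:55, 11:00-12:55, 13:10-14:55, 16:05-16:25.
Callum ∩ Ugo ∩ Vanya ∩ Leo: 11:00-12:55, 13:10-14:55, 16:05-16:25.
Callum ∩ Ugo ∩ Vanya ∩ Leo ∩ Erik: 11:35-12:55, 13:10-14:55, 16:05-16:20.
Those are the intersection windows.
The last common window of at least 45 minutes is 13:10-14:55; a 45-minute meeting can start as late as 14:10 and still end by 14:55.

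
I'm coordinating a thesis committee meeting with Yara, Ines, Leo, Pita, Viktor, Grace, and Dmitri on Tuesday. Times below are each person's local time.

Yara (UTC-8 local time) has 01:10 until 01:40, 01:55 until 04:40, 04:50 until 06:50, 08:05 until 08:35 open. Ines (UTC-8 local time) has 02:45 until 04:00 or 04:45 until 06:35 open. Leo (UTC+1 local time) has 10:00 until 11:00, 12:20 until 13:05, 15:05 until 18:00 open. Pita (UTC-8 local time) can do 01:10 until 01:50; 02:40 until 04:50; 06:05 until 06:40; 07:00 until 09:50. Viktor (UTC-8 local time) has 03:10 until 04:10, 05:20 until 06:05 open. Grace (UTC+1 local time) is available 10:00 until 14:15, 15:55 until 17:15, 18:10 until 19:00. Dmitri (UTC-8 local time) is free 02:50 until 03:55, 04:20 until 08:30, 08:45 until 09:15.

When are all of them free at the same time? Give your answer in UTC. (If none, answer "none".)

Yara in UTC: 09:10-09:40, 09:55-12:40, 12:50-14:50, 16:05-16:35 (add 8h to convert from UTC-8).
Ines in UTC: 10:45-12:00, 12:45-14:35 (add 8h to convert from UTC-8).
Leo in UTC: 09:00-10:00, 11:20-12:05, 14:05-17:00 (subtract 1h to convert from UTC+1).
Pita in UTC: 09:10-09:50, 10:40-12:50, 14:05-14:40, 15:00-17:50 (add 8h to convert from UTC-8).
Viktor in UTC: 11:10-12:10, 13:20-14:05 (add 8h to convert from UTC-8).
Grace in UTC: 09:00-13:15, 14:55-16:15, 17:10-18:00 (subtract 1h to convert from UTC+1).
Dmitri in UTC: 10:50-11:55, 12:20-16:30, 16:45-17:15 (add 8h to convert from UTC-8).
Yara ∩ Ines: 10:45-12:00, 12:50-14:35.
Yara ∩ Ines ∩ Leo: 11:20-12:00, 14:05-14:35.
Yara ∩ Ines ∩ Leo ∩ Pita: 11:20-12:00, 14:05-14:35.
Yara ∩ Ines ∩ Leo ∩ Pita ∩ Viktor: 11:20-12:00.
Yara ∩ Ines ∩ Leo ∩ Pita ∩ Viktor ∩ Grace: 11:20-12:00.
Yara ∩ Ines ∩ Leo ∩ Pita ∩ Viktor ∩ Grace ∩ Dmitri: 11:20-11:55.

11:20-11:55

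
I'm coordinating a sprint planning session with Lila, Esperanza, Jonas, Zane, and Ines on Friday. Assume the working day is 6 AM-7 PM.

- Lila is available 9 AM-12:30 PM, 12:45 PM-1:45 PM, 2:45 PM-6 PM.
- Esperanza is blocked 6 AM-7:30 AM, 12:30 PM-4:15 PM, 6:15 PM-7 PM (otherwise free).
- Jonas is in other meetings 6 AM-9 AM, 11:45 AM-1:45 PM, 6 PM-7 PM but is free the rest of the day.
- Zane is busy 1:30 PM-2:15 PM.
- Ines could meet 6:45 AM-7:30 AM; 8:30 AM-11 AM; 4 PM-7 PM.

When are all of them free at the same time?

09:00-11:00, 16:15-18:00

Lila free: 09:00-12:30, 12:45-13:45, 14:45-18:00.
Esperanza free: 07:30-12:30, 16:15-18:15 (invert busy blocks within the working day).
Jonas free: 09:00-11:45, 13:45-18:00 (invert busy blocks within the working day).
Zane free: 06:00-13:30, 14:15-19:00 (invert busy blocks within the working day).
Ines free: 06:45-07:30, 08:30-11:00, 16:00-19:00.
Lila ∩ Esperanza: 09:00-12:30, 16:15-18:00.
Lila ∩ Esperanza ∩ Jonas: 09:00-11:45, 16:15-18:00.
Lila ∩ Esperanza ∩ Jonas ∩ Zane: 09:00-11:45, 16:15-18:00.
Lila ∩ Esperanza ∩ Jonas ∩ Zane ∩ Ines: 09:00-11:00, 16:15-18:00.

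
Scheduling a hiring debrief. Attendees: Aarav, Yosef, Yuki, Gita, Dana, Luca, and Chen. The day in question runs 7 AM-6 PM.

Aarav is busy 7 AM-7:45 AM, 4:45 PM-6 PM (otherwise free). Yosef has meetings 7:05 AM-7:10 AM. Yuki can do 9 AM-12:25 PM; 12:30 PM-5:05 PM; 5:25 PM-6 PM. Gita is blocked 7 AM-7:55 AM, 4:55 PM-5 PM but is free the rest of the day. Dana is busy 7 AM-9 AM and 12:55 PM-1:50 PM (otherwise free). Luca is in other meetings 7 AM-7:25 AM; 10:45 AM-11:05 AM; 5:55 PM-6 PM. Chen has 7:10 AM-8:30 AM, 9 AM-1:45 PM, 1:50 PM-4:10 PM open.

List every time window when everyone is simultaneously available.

09:00-10:45, 11:05-12:25, 12:30-12:55, 13:50-16:10

Aarav free: 07:45-16:45 (invert busy blocks within the working day).
Yosef free: 07:00-07:05, 07:10-18:00 (invert busy blocks within the working day).
Yuki free: 09:00-12:25, 12:30-17:05, 17:25-18:00.
Gita free: 07:55-16:55, 17:00-18:00 (invert busy blocks within the working day).
Dana free: 09:00-12:55, 13:50-18:00 (invert busy blocks within the working day).
Luca free: 07:25-10:45, 11:05-17:55 (invert busy blocks within the working day).
Chen free: 07:10-08:30, 09:00-13:45, 13:50-16:10.
Aarav ∩ Yosef: 07:45-16:45.
Aarav ∩ Yosef ∩ Yuki: 09:00-12:25, 12:30-16:45.
Aarav ∩ Yosef ∩ Yuki ∩ Gita: 09:00-12:25, 12:30-16:45.
Aarav ∩ Yosef ∩ Yuki ∩ Gita ∩ Dana: 09:00-12:25, 12:30-12:55, 13:50-16:45.
Aarav ∩ Yosef ∩ Yuki ∩ Gita ∩ Dana ∩ Luca: 09:00-10:45, 11:05-12:25, 12:30-12:55, 13:50-16:45.
Aarav ∩ Yosef ∩ Yuki ∩ Gita ∩ Dana ∩ Luca ∩ Chen: 09:00-10:45, 11:05-12:25, 12:30-12:55, 13:50-16:10.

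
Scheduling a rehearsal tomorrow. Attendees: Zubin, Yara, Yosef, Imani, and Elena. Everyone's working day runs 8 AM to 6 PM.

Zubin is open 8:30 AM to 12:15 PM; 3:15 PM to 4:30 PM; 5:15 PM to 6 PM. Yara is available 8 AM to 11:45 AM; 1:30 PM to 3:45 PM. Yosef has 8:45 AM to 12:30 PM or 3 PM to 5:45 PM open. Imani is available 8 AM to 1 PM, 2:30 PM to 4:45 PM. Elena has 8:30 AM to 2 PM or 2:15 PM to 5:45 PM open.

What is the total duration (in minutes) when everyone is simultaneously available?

Zubin ∩ Yara: 08:30-11:45, 15:15-15:45.
Zubin ∩ Yara ∩ Yosef: 08:45-11:45, 15:15-15:45.
Zubin ∩ Yara ∩ Yosef ∩ Imani: 08:45-11:45, 15:15-15:45.
Zubin ∩ Yara ∩ Yosef ∩ Imani ∩ Elena: 08:45-11:45, 15:15-15:45.
Summing the common windows: 180 + 30 = 210 minutes.

210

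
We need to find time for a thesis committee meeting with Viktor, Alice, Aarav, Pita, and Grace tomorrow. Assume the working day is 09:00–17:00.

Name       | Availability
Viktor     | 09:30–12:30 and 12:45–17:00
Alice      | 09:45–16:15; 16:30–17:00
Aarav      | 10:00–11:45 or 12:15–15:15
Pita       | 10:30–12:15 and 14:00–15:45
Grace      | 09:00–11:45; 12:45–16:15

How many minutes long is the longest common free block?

75

Viktor ∩ Alice: 09:45-12:30, 12:45-16:15, 16:30-17:00.
Viktor ∩ Alice ∩ Aarav: 10:00-11:45, 12:15-12:30, 12:45-15:15.
Viktor ∩ Alice ∩ Aarav ∩ Pita: 10:30-11:45, 14:00-15:15.
Viktor ∩ Alice ∩ Aarav ∩ Pita ∩ Grace: 10:30-11:45, 14:00-15:15.
The longest is 10:30-11:45 at 75 minutes.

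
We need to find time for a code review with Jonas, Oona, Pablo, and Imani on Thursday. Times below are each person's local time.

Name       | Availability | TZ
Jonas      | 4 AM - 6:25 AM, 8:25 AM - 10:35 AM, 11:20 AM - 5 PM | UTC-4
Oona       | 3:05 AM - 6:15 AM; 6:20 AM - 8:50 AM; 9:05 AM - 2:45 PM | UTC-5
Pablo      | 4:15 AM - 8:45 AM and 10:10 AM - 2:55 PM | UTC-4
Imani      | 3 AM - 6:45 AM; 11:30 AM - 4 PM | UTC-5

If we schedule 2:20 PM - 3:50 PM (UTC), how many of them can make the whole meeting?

Jonas in UTC: 08:00-10:25, 12:25-14:35, 15:20-21:00 (add 4h to convert from UTC-4).
Oona in UTC: 08:05-11:15, 11:20-13:50, 14:05-19:45 (add 5h to convert from UTC-5).
Pablo in UTC: 08:15-12:45, 14:10-18:55 (add 4h to convert from UTC-4).
Imani in UTC: 08:00-11:45, 16:30-21:00 (add 5h to convert from UTC-5).
Oona and Pablo can make the full 14:20-15:50 slot — that's 2.

2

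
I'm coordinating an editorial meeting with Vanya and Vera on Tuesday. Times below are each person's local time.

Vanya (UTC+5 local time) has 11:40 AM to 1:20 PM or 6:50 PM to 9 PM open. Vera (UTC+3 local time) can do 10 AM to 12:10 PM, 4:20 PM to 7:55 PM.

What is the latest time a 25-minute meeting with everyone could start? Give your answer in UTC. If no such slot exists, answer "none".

15:35

Vanya in UTC: 06:40-08:20, 13:50-16:00 (subtract 5h to convert from UTC+5).
Vera in UTC: 07:00-09:10, 13:20-16:55 (subtract 3h to convert from UTC+3).
Vanya ∩ Vera: 07:00-08:20, 13:50-16:00.
So the common availability across everyone is 07:00-08:20, 13:50-16:00.
The last common window of at least 25 minutes is 13:50-16:00; a 25-minute meeting can start as late as 15:35 and still end by 16:00.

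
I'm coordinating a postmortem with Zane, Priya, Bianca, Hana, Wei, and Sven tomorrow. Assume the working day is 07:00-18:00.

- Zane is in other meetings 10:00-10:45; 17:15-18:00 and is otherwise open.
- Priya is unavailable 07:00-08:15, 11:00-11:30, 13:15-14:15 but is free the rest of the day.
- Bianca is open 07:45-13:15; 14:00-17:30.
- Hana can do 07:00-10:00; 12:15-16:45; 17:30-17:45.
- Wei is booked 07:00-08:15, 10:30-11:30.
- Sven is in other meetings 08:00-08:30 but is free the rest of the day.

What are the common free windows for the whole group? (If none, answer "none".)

08:30-10:00, 12:15-13:15, 14:15-16:45

Zane free: 07:00-10:00, 10:45-17:15 (invert busy blocks within the working day).
Priya free: 08:15-11:00, 11:30-13:15, 14:15-18:00 (invert busy blocks within the working day).
Bianca free: 07:45-13:15, 14:00-17:30.
Hana free: 07:00-10:00, 12:15-16:45, 17:30-17:45.
Wei free: 08:15-10:30, 11:30-18:00 (invert busy blocks within the working day).
Sven free: 07:00-08:00, 08:30-18:00 (invert busy blocks within the working day).
Zane ∩ Priya: 08:15-10:00, 10:45-11:00, 11:30-13:15, 14:15-17:15.
Zane ∩ Priya ∩ Bianca: 08:15-10:00, 10:45-11:00, 11:30-13:15, 14:15-17:15.
Zane ∩ Priya ∩ Bianca ∩ Hana: 08:15-10:00, 12:15-13:15, 14:15-16:45.
Zane ∩ Priya ∩ Bianca ∩ Hana ∩ Wei: 08:15-10:00, 12:15-13:15, 14:15-16:45.
Zane ∩ Priya ∩ Bianca ∩ Hana ∩ Wei ∩ Sven: 08:30-10:00, 12:15-13:15, 14:15-16:45.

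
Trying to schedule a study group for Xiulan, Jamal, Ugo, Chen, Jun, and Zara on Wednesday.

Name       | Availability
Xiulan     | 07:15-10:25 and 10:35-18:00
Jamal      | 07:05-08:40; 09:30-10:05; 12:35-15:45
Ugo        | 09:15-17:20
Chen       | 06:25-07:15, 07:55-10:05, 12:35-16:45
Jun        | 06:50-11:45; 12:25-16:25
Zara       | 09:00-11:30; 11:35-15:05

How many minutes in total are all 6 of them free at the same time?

Xiulan ∩ Jamal: 07:15-08:40, 09:30-10:05, 12:35-15:45.
Xiulan ∩ Jamal ∩ Ugo: 09:30-10:05, 12:35-15:45.
Xiulan ∩ Jamal ∩ Ugo ∩ Chen: 09:30-10:05, 12:35-15:45.
Xiulan ∩ Jamal ∩ Ugo ∩ Chen ∩ Jun: 09:30-10:05, 12:35-15:45.
Xiulan ∩ Jamal ∩ Ugo ∩ Chen ∩ Jun ∩ Zara: 09:30-10:05, 12:35-15:05.
Summing the common windows: 35 + 150 = 185 minutes.

185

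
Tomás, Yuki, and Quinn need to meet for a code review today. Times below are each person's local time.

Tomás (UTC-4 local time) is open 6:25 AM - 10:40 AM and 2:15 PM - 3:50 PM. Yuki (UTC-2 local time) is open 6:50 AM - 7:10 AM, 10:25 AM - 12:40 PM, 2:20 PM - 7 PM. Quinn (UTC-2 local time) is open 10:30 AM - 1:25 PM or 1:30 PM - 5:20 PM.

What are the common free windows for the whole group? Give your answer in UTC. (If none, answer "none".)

12:30-14:40, 18:15-19:20

Tomás in UTC: 10:25-14:40, 18:15-19:50 (add 4h to convert from UTC-4).
Yuki in UTC: 08:50-09:10, 12:25-14:40, 16:20-21:00 (add 2h to convert from UTC-2).
Quinn in UTC: 12:30-15:25, 15:30-19:20 (add 2h to convert from UTC-2).
Tomás ∩ Yuki: 12:25-14:40, 18:15-19:50.
Tomás ∩ Yuki ∩ Quinn: 12:30-14:40, 18:15-19:20.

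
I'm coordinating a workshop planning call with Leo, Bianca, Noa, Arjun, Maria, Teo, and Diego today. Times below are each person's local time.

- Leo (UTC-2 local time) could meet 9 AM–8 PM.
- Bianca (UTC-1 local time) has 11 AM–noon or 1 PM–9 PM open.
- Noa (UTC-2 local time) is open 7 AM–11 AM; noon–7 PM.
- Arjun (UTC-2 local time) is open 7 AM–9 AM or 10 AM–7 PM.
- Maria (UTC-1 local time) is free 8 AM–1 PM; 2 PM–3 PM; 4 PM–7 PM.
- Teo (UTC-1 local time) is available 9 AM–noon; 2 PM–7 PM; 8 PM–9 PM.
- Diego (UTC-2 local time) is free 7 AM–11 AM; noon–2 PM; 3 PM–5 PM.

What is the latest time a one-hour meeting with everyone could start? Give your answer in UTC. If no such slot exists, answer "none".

Leo in UTC: 11:00-22:00 (add 2h to convert from UTC-2).
Bianca in UTC: 12:00-13:00, 14:00-22:00 (add 1h to convert from UTC-1).
Noa in UTC: 09:00-13:00, 14:00-21:00 (add 2h to convert from UTC-2).
Arjun in UTC: 09:00-11:00, 12:00-21:00 (add 2h to convert from UTC-2).
Maria in UTC: 09:00-14:00, 15:00-16:00, 17:00-20:00 (add 1h to convert from UTC-1).
Teo in UTC: 10:00-13:00, 15:00-20:00, 21:00-22:00 (add 1h to convert from UTC-1).
Diego in UTC: 09:00-13:00, 14:00-16:00, 17:00-19:00 (add 2h to convert from UTC-2).
Leo ∩ Bianca: 12:00-13:00, 14:00-22:00.
Leo ∩ Bianca ∩ Noa: 12:00-13:00, 14:00-21:00.
Leo ∩ Bianca ∩ Noa ∩ Arjun: 12:00-13:00, 14:00-21:00.
Leo ∩ Bianca ∩ Noa ∩ Arjun ∩ Maria: 12:00-13:00, 15:00-16:00, 17:00-20:00.
Leo ∩ Bianca ∩ Noa ∩ Arjun ∩ Maria ∩ Teo: 12:00-13:00, 15:00-16:00, 17:00-20:00.
Leo ∩ Bianca ∩ Noa ∩ Arjun ∩ Maria ∩ Teo ∩ Diego: 12:00-13:00, 15:00-16:00, 17:00-19:00.
The last common window of at least 60 minutes is 17:00-19:00; a 60-minute meeting can start as late as 18:00 and still end by 19:00.

18:00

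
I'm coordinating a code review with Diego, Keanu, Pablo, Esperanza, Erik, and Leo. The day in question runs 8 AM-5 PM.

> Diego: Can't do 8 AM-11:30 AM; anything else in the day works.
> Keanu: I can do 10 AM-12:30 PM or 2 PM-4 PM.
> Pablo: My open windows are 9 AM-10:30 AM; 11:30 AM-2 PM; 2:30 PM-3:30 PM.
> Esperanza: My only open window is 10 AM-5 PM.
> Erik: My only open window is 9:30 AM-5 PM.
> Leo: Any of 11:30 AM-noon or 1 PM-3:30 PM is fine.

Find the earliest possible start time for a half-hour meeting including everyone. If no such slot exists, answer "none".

11:30

Diego free: 11:30-17:00 (invert busy blocks within the working day).
Keanu free: 10:00-12:30, 14:00-16:00.
Pablo free: 09:00-10:30, 11:30-14:00, 14:30-15:30.
Esperanza free: 10:00-17:00.
Erik free: 09:30-17:00.
Leo free: 11:30-12:00, 13:00-15:30.
Diego ∩ Keanu: 11:30-12:30, 14:00-16:00.
Diego ∩ Keanu ∩ Pablo: 11:30-12:30, 14:30-15:30.
Diego ∩ Keanu ∩ Pablo ∩ Esperanza: 11:30-12:30, 14:30-15:30.
Diego ∩ Keanu ∩ Pablo ∩ Esperanza ∩ Erik: 11:30-12:30, 14:30-15:30.
Diego ∩ Keanu ∩ Pablo ∩ Esperanza ∩ Erik ∩ Leo: 11:30-12:00, 14:30-15:30.
Those are the intersection windows.
The first common window of at least 30 minutes is 11:30-12:00, so the earliest start is 11:30.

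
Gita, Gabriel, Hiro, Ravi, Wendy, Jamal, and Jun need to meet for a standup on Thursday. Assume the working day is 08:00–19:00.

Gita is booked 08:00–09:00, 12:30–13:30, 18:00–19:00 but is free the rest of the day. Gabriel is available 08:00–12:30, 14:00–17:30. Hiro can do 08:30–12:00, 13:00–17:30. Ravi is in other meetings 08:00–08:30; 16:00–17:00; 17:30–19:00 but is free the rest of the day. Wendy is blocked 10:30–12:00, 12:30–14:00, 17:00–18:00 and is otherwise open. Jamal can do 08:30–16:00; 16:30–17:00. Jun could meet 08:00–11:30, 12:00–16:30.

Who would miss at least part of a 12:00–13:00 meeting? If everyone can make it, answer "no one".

Gabriel, Gita, Hiro, Wendy

Gita free: 09:00-12:30, 13:30-18:00 (invert busy blocks within the working day).
Gabriel free: 08:00-12:30, 14:00-17:30.
Hiro free: 08:30-12:00, 13:00-17:30.
Ravi free: 08:30-16:00, 17:00-17:30 (invert busy blocks within the working day).
Wendy free: 08:00-10:30, 12:00-12:30, 14:00-17:00, 18:00-19:00 (invert busy blocks within the working day).
Jamal free: 08:30-16:00, 16:30-17:00.
Jun free: 08:00-11:30, 12:00-16:30.
Gita: not fully free for 12:00-13:00. Gabriel: not fully free for 12:00-13:00. Hiro: not fully free for 12:00-13:00. Ravi: free for 12:00-13:00. Wendy: not fully free for 12:00-13:00. Jamal: free for 12:00-13:00. Jun: free for 12:00-13:00.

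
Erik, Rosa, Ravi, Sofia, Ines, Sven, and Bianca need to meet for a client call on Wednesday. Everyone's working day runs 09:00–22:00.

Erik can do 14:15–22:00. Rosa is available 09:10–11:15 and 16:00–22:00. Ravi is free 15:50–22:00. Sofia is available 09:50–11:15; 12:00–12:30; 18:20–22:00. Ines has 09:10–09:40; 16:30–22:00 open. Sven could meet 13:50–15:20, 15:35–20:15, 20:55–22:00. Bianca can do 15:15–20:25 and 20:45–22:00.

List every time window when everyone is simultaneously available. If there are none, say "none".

18:20-20:15, 20:55-22:00

Erik ∩ Rosa: 16:00-22:00.
Erik ∩ Rosa ∩ Ravi: 16:00-22:00.
Erik ∩ Rosa ∩ Ravi ∩ Sofia: 18:20-22:00.
Erik ∩ Rosa ∩ Ravi ∩ Sofia ∩ Ines: 18:20-22:00.
Erik ∩ Rosa ∩ Ravi ∩ Sofia ∩ Ines ∩ Sven: 18:20-20:15, 20:55-22:00.
Erik ∩ Rosa ∩ Ravi ∩ Sofia ∩ Ines ∩ Sven ∩ Bianca: 18:20-20:15, 20:55-22:00.
So the common availability across everyone is 18:20-20:15, 20:55-22:00.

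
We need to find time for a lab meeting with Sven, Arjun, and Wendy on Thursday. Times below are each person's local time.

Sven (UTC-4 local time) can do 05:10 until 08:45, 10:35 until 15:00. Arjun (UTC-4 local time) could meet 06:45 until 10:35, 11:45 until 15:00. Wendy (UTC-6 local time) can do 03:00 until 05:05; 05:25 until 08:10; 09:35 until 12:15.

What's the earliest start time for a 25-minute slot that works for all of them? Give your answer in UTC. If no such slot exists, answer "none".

Sven in UTC: 09:10-12:45, 14:35-19:00 (add 4h to convert from UTC-4).
Arjun in UTC: 10:45-14:35, 15:45-19:00 (add 4h to convert from UTC-4).
Wendy in UTC: 09:00-11:05, 11:25-14:10, 15:35-18:15 (add 6h to convert from UTC-6).
Sven ∩ Arjun: 10:45-12:45, 15:45-19:00.
Sven ∩ Arjun ∩ Wendy: 10:45-11:05, 11:25-12:45, 15:45-18:15.
The first common window of at least 25 minutes is 11:25-12:45, so the earliest start is 11:25.

11:25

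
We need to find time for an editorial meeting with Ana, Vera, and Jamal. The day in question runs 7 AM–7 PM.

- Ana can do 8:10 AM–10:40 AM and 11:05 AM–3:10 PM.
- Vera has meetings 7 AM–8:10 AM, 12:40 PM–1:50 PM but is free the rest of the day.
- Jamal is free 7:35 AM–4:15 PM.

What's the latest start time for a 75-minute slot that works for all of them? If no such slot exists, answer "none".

Ana free: 08:10-10:40, 11:05-15:10.
Vera free: 08:10-12:40, 13:50-19:00 (invert busy blocks within the working day).
Jamal free: 07:35-16:15.
Ana ∩ Vera: 08:10-10:40, 11:05-12:40, 13:50-15:10.
Ana ∩ Vera ∩ Jamal: 08:10-10:40, 11:05-12:40, 13:50-15:10.
So the common availability across everyone is 08:10-10:40, 11:05-12:40, 13:50-15:10.
The last common window of at least 75 minutes is 13:50-15:10; a 75-minute meeting can start as late as 13:55 and still end by 15:10.

13:55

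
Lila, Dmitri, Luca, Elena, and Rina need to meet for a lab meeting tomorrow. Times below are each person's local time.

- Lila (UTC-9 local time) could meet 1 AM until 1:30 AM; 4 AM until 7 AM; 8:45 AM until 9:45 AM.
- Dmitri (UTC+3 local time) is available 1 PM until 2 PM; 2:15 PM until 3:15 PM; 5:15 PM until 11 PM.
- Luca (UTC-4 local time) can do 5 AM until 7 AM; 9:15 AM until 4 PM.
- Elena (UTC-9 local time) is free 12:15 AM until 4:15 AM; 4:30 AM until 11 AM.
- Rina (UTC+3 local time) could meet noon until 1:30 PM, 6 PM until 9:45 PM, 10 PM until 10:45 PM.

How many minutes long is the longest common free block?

60

Lila in UTC: 10:00-10:30, 13:00-16:00, 17:45-18:45 (add 9h to convert from UTC-9).
Dmitri in UTC: 10:00-11:00, 11:15-12:15, 14:15-20:00 (subtract 3h to convert from UTC+3).
Luca in UTC: 09:00-11:00, 13:15-20:00 (add 4h to convert from UTC-4).
Elena in UTC: 09:15-13:15, 13:30-20:00 (add 9h to convert from UTC-9).
Rina in UTC: 09:00-10:30, 15:00-18:45, 19:00-19:45 (subtract 3h to convert from UTC+3).
Lila ∩ Dmitri: 10:00-10:30, 14:15-16:00, 17:45-18:45.
Lila ∩ Dmitri ∩ Luca: 10:00-10:30, 14:15-16:00, 17:45-18:45.
Lila ∩ Dmitri ∩ Luca ∩ Elena: 10:00-10:30, 14:15-16:00, 17:45-18:45.
Lila ∩ Dmitri ∩ Luca ∩ Elena ∩ Rina: 10:00-10:30, 15:00-16:00, 17:45-18:45.
The longest is 15:00-16:00 at 60 minutes.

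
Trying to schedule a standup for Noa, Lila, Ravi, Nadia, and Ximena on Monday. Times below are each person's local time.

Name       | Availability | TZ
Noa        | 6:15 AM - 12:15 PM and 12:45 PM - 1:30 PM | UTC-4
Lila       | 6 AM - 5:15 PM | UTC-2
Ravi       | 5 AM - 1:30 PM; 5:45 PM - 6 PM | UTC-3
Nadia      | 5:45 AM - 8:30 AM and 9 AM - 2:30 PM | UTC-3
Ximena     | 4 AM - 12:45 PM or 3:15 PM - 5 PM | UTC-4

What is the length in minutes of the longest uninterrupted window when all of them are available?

Noa in UTC: 10:15-16:15, 16:45-17:30 (add 4h to convert from UTC-4).
Lila in UTC: 08:00-19:15 (add 2h to convert from UTC-2).
Ravi in UTC: 08:00-16:30, 20:45-21:00 (add 3h to convert from UTC-3).
Nadia in UTC: 08:45-11:30, 12:00-17:30 (add 3h to convert from UTC-3).
Ximena in UTC: 08:00-16:45, 19:15-21:00 (add 4h to convert from UTC-4).
Noa ∩ Lila: 10:15-16:15, 16:45-17:30.
Noa ∩ Lila ∩ Ravi: 10:15-16:15.
Noa ∩ Lila ∩ Ravi ∩ Nadia: 10:15-11:30, 12:00-16:15.
Noa ∩ Lila ∩ Ravi ∩ Nadia ∩ Ximena: 10:15-11:30, 12:00-16:15.
Those are the intersection windows.
The longest is 12:00-16:15 at 255 minutes.

255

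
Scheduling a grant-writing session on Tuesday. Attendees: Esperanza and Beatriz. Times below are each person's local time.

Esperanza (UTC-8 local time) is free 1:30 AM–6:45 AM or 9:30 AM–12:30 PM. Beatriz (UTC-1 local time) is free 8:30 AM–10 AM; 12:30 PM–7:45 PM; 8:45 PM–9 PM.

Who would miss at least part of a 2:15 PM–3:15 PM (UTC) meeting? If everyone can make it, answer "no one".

Esperanza

Esperanza in UTC: 09:30-14:45, 17:30-20:30 (add 8h to convert from UTC-8).
Beatriz in UTC: 09:30-11:00, 13:30-20:45, 21:45-22:00 (add 1h to convert from UTC-1).
Esperanza: not fully free for 14:15-15:15. Beatriz: free for 14:15-15:15.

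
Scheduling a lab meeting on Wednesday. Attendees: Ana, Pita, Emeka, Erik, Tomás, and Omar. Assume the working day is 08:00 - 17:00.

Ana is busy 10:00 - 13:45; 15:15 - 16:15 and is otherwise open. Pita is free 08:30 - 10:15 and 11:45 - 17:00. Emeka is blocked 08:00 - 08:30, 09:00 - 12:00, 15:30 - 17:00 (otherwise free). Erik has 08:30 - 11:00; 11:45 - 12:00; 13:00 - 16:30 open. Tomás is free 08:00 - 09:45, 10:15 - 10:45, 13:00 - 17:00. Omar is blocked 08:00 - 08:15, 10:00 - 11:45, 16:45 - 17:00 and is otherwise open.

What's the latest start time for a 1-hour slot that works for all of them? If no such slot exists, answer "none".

Ana free: 08:00-10:00, 13:45-15:15, 16:15-17:00 (invert busy blocks within the working day).
Pita free: 08:30-10:15, 11:45-17:00.
Emeka free: 08:30-09:00, 12:00-15:30 (invert busy blocks within the working day).
Erik free: 08:30-11:00, 11:45-12:00, 13:00-16:30.
Tomás free: 08:00-09:45, 10:15-10:45, 13:00-17:00.
Omar free: 08:15-10:00, 11:45-16:45 (invert busy blocks within the working day).
Ana ∩ Pita: 08:30-10:00, 13:45-15:15, 16:15-17:00.
Ana ∩ Pita ∩ Emeka: 08:30-09:00, 13:45-15:15.
Ana ∩ Pita ∩ Emeka ∩ Erik: 08:30-09:00, 13:45-15:15.
Ana ∩ Pita ∩ Emeka ∩ Erik ∩ Tomás: 08:30-09:00, 13:45-15:15.
Ana ∩ Pita ∩ Emeka ∩ Erik ∩ Tomás ∩ Omar: 08:30-09:00, 13:45-15:15.
The last common window of at least 60 minutes is 13:45-15:15; a 60-minute meeting can start as late as 14:15 and still end by 15:15.

14:15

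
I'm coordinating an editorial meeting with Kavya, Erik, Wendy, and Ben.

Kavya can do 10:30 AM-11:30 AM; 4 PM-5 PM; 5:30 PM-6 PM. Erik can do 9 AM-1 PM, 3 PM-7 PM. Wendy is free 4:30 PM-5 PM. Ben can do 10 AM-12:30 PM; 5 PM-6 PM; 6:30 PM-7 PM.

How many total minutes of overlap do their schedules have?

Kavya ∩ Erik: 10:30-11:30, 16:00-17:00, 17:30-18:00.
Kavya ∩ Erik ∩ Wendy: 16:30-17:00.
Kavya ∩ Erik ∩ Wendy ∩ Ben: ∅.
There is no time when everyone is free.
There is no common window, so the total is 0 minutes.

0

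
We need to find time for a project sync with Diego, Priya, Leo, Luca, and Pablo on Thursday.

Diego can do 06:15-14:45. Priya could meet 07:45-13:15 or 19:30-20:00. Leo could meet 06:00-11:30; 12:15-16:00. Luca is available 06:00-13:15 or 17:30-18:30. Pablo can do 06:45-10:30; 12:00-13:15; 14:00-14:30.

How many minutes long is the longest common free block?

Diego ∩ Priya: 07:45-13:15.
Diego ∩ Priya ∩ Leo: 07:45-11:30, 12:15-13:15.
Diego ∩ Priya ∩ Leo ∩ Luca: 07:45-11:30, 12:15-13:15.
Diego ∩ Priya ∩ Leo ∩ Luca ∩ Pablo: 07:45-10:30, 12:15-13:15.
So the common availability across everyone is 07:45-10:30, 12:15-13:15.
The longest is 07:45-10:30 at 165 minutes.

165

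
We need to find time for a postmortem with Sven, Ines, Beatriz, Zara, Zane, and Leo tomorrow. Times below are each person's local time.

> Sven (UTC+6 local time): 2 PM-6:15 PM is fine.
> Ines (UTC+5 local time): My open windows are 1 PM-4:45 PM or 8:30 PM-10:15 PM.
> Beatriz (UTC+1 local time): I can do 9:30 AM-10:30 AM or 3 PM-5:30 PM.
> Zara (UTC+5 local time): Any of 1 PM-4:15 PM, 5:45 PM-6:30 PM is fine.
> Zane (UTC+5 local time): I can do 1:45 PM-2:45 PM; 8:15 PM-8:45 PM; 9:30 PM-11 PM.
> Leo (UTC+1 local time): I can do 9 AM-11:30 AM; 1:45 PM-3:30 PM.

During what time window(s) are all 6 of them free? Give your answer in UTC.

Sven in UTC: 08:00-12:15 (subtract 6h to convert from UTC+6).
Ines in UTC: 08:00-11:45, 15:30-17:15 (subtract 5h to convert from UTC+5).
Beatriz in UTC: 08:30-09:30, 14:00-16:30 (subtract 1h to convert from UTC+1).
Zara in UTC: 08:00-11:15, 12:45-13:30 (subtract 5h to convert from UTC+5).
Zane in UTC: 08:45-09:45, 15:15-15:45, 16:30-18:00 (subtract 5h to convert from UTC+5).
Leo in UTC: 08:00-10:30, 12:45-14:30 (subtract 1h to convert from UTC+1).
Sven ∩ Ines: 08:00-11:45.
Sven ∩ Ines ∩ Beatriz: 08:30-09:30.
Sven ∩ Ines ∩ Beatriz ∩ Zara: 08:30-09:30.
Sven ∩ Ines ∩ Beatriz ∩ Zara ∩ Zane: 08:45-09:30.
Sven ∩ Ines ∩ Beatriz ∩ Zara ∩ Zane ∩ Leo: 08:45-09:30.

08:45-09:30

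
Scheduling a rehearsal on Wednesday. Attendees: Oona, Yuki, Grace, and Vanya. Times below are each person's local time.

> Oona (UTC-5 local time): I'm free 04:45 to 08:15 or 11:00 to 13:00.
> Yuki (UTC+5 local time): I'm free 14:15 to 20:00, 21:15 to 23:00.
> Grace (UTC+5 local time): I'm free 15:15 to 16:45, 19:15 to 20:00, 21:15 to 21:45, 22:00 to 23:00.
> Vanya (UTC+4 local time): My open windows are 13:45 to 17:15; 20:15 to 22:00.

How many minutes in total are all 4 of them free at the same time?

180

Oona in UTC: 09:45-13:15, 16:00-18:00 (add 5h to convert from UTC-5).
Yuki in UTC: 09:15-15:00, 16:15-18:00 (subtract 5h to convert from UTC+5).
Grace in UTC: 10:15-11:45, 14:15-15:00, 16:15-16:45, 17:00-18:00 (subtract 5h to convert from UTC+5).
Vanya in UTC: 09:45-13:15, 16:15-18:00 (subtract 4h to convert from UTC+4).
Oona ∩ Yuki: 09:45-13:15, 16:15-18:00.
Oona ∩ Yuki ∩ Grace: 10:15-11:45, 16:15-16:45, 17:00-18:00.
Oona ∩ Yuki ∩ Grace ∩ Vanya: 10:15-11:45, 16:15-16:45, 17:00-18:00.
Summing the common windows: 90 + 30 + 60 = 180 minutes.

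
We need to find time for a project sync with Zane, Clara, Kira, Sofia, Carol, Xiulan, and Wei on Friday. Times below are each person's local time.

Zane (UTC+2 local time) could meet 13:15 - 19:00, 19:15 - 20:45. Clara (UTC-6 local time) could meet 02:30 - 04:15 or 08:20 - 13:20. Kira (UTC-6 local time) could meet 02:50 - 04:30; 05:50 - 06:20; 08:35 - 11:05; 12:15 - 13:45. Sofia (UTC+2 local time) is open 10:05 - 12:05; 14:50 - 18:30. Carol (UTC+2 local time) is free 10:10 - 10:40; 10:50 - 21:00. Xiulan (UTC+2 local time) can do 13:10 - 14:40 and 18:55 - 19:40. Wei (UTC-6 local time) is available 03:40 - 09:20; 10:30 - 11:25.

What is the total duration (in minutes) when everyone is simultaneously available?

0

Zane in UTC: 11:15-17:00, 17:15-18:45 (subtract 2h to convert from UTC+2).
Clara in UTC: 08:30-10:15, 14:20-19:20 (add 6h to convert from UTC-6).
Kira in UTC: 08:50-10:30, 11:50-12:20, 14:35-17:05, 18:15-19:45 (add 6h to convert from UTC-6).
Sofia in UTC: 08:05-10:05, 12:50-16:30 (subtract 2h to convert from UTC+2).
Carol in UTC: 08:10-08:40, 08:50-19:00 (subtract 2h to convert from UTC+2).
Xiulan in UTC: 11:10-12:40, 16:55-17:40 (subtract 2h to convert from UTC+2).
Wei in UTC: 09:40-15:20, 16:30-17:25 (add 6h to convert from UTC-6).
Zane ∩ Clara: 14:20-17:00, 17:15-18:45.
Zane ∩ Clara ∩ Kira: 14:35-17:00, 18:15-18:45.
Zane ∩ Clara ∩ Kira ∩ Sofia: 14:35-16:30.
Zane ∩ Clara ∩ Kira ∩ Sofia ∩ Carol: 14:35-16:30.
Zane ∩ Clara ∩ Kira ∩ Sofia ∩ Carol ∩ Xiulan: ∅.
Zane ∩ Clara ∩ Kira ∩ Sofia ∩ Carol ∩ Xiulan ∩ Wei: ∅.
There is no time when everyone is free.
There is no common window, so the total is 0 minutes.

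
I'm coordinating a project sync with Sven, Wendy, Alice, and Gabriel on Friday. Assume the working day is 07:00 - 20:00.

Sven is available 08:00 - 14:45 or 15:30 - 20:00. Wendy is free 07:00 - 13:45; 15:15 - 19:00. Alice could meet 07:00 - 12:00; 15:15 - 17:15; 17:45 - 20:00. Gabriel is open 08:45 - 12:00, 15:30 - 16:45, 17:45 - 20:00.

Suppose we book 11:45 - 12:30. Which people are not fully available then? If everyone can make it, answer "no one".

Alice, Gabriel

Sven: free for 11:45-12:30. Wendy: free for 11:45-12:30. Alice: not fully free for 11:45-12:30. Gabriel: not fully free for 11:45-12:30.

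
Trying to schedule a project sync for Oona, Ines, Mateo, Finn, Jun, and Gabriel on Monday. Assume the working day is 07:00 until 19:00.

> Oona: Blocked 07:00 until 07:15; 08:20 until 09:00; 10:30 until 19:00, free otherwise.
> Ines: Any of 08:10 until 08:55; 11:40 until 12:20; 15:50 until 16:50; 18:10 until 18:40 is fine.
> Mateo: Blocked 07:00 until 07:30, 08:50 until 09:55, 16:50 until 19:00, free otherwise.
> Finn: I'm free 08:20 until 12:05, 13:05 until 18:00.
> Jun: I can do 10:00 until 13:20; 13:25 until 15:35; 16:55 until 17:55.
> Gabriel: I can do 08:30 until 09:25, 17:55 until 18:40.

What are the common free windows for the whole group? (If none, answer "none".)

Oona free: 07:15-08:20, 09:00-10:30 (invert busy blocks within the working day).
Ines free: 08:10-08:55, 11:40-12:20, 15:50-16:50, 18:10-18:40.
Mateo free: 07:30-08:50, 09:55-16:50 (invert busy blocks within the working day).
Finn free: 08:20-12:05, 13:05-18:00.
Jun free: 10:00-13:20, 13:25-15:35, 16:55-17:55.
Gabriel free: 08:30-09:25, 17:55-18:40.
Oona ∩ Ines: 08:10-08:20.
Oona ∩ Ines ∩ Mateo: 08:10-08:20.
Oona ∩ Ines ∩ Mateo ∩ Finn: ∅.
Oona ∩ Ines ∩ Mateo ∩ Finn ∩ Jun: ∅.
Oona ∩ Ines ∩ Mateo ∩ Finn ∩ Jun ∩ Gabriel: ∅.
There is no time when everyone is free.

none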